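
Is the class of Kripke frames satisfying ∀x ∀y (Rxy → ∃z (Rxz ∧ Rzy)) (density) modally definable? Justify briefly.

Yes — defined by □□r → □r

Yes: it is density, defined by the C4 schema □□r → □r.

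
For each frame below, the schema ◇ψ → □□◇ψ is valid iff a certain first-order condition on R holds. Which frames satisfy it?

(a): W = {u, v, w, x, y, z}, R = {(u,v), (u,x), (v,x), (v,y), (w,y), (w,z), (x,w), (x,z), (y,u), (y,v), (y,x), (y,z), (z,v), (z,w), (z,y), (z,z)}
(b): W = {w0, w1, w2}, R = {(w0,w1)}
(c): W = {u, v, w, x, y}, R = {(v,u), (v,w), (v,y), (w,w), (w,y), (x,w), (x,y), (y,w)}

(b)

This is the axiom for a generalized confluence (Geach) condition; its first-order frame correspondent is ∀x ∀y ∀z ((xRy ∧ xR²z) → ∃w (y = w ∧ zRw)).
(a): fails — uRv, uR²w but no t with v=t and wRt.
(b): ✓.
(c): fails — vRu, vR²w but no t with u=t and wRt.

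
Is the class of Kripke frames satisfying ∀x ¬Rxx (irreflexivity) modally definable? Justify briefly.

Not definable by any modal formula

Any modally definable frame class is closed under surjective bounded morphisms.
The 5-cycle (worlds a,b,c,d,e with a→b→c→d→e→a) is irreflexive, and the map sending every world to a single reflexive point • is a surjective bounded morphism (forth: every edge maps to (•,•); back: every world has a successor). So any modal formula valid on the 5-cycle is also valid on the reflexive point, which is not irreflexive.
So no modal formula (or set of formulas) defines exactly the irreflexive frames.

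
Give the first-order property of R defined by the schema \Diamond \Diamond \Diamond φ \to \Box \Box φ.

This is a Sahlqvist (Geach-type) schema ◇^3□^0φ → □^2◇^0φ.
First-order correspondent: \forall x \forall y \forall z ((x R^3 y \wedge x R^2 z) \to \exists w (y = w \wedge z = w)).

\forall x \forall y \forall z ((x R^3 y \wedge x R^2 z) \to \exists w (y = w \wedge z = w))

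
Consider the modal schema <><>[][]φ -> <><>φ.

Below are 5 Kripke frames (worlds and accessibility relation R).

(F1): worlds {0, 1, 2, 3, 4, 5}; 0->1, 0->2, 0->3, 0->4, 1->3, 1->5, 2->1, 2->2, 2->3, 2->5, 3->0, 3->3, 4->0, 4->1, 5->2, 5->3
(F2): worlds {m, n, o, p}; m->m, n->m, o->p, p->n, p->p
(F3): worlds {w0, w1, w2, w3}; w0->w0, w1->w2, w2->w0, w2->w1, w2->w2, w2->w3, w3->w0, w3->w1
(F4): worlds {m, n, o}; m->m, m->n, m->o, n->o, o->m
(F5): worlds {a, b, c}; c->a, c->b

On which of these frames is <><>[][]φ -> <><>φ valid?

(F1), (F3), (F4), (F5)

This is the axiom for a generalized confluence (Geach) condition; its first-order frame correspondent is forall x forall y (x R^2 y -> exists w (y R^2 w & x R^2 w)).
(F1): ✓.
(F2): fails — oR²n but no w with nR²w and oR²w.
(F3): ✓.
(F4): ✓.
(F5): ✓.
Valid on: (F1), (F3), (F4), (F5).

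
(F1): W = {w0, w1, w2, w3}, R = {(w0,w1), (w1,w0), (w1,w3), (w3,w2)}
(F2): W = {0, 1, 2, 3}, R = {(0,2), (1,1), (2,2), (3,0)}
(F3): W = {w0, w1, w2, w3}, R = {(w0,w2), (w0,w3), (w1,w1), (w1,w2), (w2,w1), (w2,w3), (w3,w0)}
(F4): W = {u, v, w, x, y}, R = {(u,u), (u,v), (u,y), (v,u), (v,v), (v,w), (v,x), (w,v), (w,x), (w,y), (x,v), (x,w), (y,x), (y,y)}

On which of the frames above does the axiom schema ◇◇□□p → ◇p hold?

The schema corresponds to a generalized confluence (Geach) condition: ∀x ∀y (xR²y → ∃w (yR²w ∧ xRw)).
(F1): fails — w0R²w0 but no w with w0R²w and w0Rw.
(F2): fails — 3R²2 but no w with 2R²w and 3Rw.
(F3): fails — w3R²w3 but no w with w3R²w and w3Rw.
(F4): ✓.

(F4)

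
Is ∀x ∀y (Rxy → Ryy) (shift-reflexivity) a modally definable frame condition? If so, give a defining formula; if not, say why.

The condition is shift-reflexivity. A defining modal formula is □(□q → q).
Suppose □(□q→q) is valid. Take Rxy and set V(q)={w : Ryw}. Then at y, □q holds; since □(□q→q) at x, □q→q at y, so q at y, i.e. Ryy.

Yes — defined by □(□q → q)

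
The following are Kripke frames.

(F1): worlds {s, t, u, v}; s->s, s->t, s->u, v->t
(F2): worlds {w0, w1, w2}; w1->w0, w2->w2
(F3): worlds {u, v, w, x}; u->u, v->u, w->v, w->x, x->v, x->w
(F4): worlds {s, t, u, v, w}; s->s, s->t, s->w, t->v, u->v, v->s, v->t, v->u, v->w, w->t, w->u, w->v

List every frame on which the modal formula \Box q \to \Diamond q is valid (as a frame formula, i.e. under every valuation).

(F3), (F4)

This is the axiom for seriality; its first-order frame correspondent is \forall x \exists y Rxy.
(F1): fails — world t has no successor.
(F2): fails — world w0 has no successor.
(F3): condition met.
(F4): condition met.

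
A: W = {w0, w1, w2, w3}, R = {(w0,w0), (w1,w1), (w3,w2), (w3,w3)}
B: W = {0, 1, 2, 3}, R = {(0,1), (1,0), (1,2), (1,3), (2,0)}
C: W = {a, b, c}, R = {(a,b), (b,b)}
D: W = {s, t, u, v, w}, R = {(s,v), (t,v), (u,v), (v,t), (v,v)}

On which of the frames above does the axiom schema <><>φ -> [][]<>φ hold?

Frame correspondent (Sahlqvist): forall x forall y forall z ((x R^2 y & x R^2 z) -> exists w (y = w & zRw)) — i.e. a generalized confluence (Geach) condition.
A: fails — w3R²w2, w3R²w2 but no w with w2=w and w2Rw.
B: fails — 0R²0, 0R²0 but no w with 0=w and 0Rw.
C: ✓.
D: fails — sR²t, sR²t but no w* with t=w* and tRw*.
Valid on: C.

C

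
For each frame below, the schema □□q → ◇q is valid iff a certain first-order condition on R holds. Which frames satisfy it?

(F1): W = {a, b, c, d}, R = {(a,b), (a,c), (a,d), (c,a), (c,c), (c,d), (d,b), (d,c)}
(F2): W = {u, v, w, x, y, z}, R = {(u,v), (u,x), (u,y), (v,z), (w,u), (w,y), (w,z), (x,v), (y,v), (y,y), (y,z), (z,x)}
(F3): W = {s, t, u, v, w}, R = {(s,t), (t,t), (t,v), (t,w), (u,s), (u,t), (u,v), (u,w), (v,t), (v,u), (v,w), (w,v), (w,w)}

Frame correspondent (Sahlqvist): ∀x ∃w (xR²w ∧ xRw) — i.e. a generalized confluence (Geach) condition.
(F1): fails — at b but no w with bR²w and bRw.
(F2): fails — at v but no t with vR²t and vRt.
(F3): holds.
Valid on: (F3).

(F3)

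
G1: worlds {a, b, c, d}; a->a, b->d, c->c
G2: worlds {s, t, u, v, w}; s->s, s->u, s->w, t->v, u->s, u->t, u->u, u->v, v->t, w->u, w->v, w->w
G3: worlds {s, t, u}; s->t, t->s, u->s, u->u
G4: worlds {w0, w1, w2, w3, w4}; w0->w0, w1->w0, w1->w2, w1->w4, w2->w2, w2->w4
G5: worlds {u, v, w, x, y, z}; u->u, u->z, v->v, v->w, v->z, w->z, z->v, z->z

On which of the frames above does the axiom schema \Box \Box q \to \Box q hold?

The schema corresponds to density: \forall x \forall y (Rxy \to \exists z (Rxz \wedge Rzy)).
G1: fails — Rbd but no z with Rbz and Rzd.
G2: fails — Rtv but no z with Rtz and Rzv.
G3: fails — Rts but no z with Rtz and Rzs.
G4: condition met.
G5: condition met.

G4, G5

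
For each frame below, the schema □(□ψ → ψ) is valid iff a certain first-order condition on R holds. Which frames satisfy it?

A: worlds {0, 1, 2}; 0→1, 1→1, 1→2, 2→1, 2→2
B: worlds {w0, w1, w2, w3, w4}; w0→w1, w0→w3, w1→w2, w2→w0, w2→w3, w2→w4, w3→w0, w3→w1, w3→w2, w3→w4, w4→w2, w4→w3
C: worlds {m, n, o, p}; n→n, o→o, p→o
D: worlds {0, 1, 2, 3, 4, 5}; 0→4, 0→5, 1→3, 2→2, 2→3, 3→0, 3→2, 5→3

A, C

This is the axiom for shift-reflexivity; its first-order frame correspondent is ∀x ∀y (Rxy → Ryy).
A: condition met.
B: fails — Rw1w2 but not Rw2w2.
C: condition met.
D: fails — R53 but not R33.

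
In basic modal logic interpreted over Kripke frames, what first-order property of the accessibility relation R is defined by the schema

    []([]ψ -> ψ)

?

Shift-reflexivity

This schema is the T□ axiom.
Its frame correspondent is shift-reflexivity — forall x forall y (Rxy -> Ryy).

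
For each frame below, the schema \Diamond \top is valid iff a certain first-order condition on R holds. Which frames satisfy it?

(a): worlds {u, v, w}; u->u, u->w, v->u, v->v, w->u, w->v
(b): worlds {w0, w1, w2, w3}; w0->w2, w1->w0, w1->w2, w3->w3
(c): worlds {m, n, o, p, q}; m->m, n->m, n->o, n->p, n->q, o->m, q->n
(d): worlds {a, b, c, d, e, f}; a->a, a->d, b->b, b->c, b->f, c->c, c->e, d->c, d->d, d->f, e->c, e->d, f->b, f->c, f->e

Frame correspondent (Sahlqvist): \forall x \exists y Rxy — i.e. seriality.
(a): holds.
(b): fails — world w2 has no successor.
(c): fails — world p has no successor.
(d): holds.
Valid on: (a), (d).

(a), (d)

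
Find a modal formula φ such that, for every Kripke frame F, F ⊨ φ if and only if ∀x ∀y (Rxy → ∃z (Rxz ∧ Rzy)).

The condition is density. The C4 schema □□s → □s defines it.

□□s → □s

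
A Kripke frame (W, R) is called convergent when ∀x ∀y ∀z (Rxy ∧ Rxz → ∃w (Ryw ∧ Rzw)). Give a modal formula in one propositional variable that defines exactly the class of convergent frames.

The condition is convergence. The .2 schema ◇□p → □◇p defines it.
Suppose ◇□p→□◇p is valid. Take Rxy, Rxz and set V(p)={w : Ryw}. Then □p at y so ◇□p at x, so □◇p at x, so ◇p at z, giving w with Rzw and Ryw.

◇□p → □◇p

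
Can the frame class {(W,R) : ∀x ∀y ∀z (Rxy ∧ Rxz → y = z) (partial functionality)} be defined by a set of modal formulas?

Yes: it is partial functionality, defined by the CD schema ◇p → □p.
Suppose ◇p→□p is valid. Take Rxy, Rxz and set V(p)={y}. Then ◇p at x, so □p at x, so p at z, i.e. z=y.

Yes — defined by ◇p → □p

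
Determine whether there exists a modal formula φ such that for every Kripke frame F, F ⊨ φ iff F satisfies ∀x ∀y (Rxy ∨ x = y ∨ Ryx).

Not modally definable

If a class were modally definable it would be closed under disjoint unions (Goldblatt–Thomason).
Take 4 disjoint single-world reflexive frames: each is trivially connected, but their disjoint union has 4 worlds with no edge between distinct components, so it is not connected.
So the class is not modally definable.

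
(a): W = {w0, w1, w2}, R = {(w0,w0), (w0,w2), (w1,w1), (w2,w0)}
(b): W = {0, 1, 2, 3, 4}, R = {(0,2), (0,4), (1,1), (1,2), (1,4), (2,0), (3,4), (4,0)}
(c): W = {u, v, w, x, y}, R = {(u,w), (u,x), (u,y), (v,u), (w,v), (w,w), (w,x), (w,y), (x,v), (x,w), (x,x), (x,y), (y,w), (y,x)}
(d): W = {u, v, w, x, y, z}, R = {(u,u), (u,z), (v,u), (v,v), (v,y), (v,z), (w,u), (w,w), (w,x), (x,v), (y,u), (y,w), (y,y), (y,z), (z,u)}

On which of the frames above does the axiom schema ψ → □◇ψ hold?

(a)

The schema corresponds to symmetry: ∀x ∀y (Rxy → Ryx).
(a): satisfies the condition.
(b): fails — R34 but not R43.
(c): fails — Ruw but not Rwu.
(d): fails — Rvz but not Rzv.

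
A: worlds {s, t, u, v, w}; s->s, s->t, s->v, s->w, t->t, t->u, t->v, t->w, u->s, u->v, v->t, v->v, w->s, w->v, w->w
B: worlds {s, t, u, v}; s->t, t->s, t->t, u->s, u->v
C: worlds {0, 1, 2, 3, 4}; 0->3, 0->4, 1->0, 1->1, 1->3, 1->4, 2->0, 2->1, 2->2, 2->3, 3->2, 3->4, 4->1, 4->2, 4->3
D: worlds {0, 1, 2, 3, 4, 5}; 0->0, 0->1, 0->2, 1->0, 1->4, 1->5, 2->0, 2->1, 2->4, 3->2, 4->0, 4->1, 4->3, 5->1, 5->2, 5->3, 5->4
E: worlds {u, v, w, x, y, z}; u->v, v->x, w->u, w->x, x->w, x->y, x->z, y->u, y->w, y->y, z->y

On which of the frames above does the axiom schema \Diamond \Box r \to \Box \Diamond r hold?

The schema corresponds to convergence: \forall x \forall y \forall z (Rxy \wedge Rxz \to \exists w (Ryw \wedge Rzw)).
A: holds.
B: fails — Ruv and Ruv but v and v have no common successor.
C: holds.
D: fails — R43 and R41 but 3 and 1 have no common successor.
E: fails — Rwu and Rwx but u and x have no common successor.
Valid on: A, C.

A, C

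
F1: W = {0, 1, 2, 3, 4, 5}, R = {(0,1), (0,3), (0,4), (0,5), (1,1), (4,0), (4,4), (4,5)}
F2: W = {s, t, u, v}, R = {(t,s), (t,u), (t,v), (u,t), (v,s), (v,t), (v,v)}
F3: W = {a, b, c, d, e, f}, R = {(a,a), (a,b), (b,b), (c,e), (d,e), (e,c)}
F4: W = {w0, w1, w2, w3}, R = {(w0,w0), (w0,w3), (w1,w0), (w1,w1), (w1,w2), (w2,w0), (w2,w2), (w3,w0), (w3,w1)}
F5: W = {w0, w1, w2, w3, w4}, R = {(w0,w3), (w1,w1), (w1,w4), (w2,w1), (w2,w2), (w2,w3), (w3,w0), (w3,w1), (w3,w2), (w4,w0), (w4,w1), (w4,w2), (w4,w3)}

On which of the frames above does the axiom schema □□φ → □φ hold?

F4

This is the axiom for density; its first-order frame correspondent is ∀x ∀y (Rxy → ∃z (Rxz ∧ Rzy)).
F1: fails — R03 but no z with R0z and Rz3.
F2: fails — Rut but no z with Ruz and Rzt.
F3: fails — Rec but no z with Rez and Rzc.
F4: satisfies the condition.
F5: fails — Rw3w0 but no z with Rw3z and Rzw0.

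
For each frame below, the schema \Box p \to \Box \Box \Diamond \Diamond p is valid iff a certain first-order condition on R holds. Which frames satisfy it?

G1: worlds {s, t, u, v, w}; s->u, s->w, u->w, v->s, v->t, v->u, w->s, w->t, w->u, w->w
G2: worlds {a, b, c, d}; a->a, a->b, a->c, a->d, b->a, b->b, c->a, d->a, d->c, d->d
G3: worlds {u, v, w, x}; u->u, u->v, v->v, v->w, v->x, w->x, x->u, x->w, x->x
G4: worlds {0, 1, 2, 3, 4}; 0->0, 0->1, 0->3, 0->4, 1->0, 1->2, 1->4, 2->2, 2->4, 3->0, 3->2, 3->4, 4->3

Frame correspondent (Sahlqvist): \forall x \forall z (x R^2 z \to \exists w (xRw \wedge z R^2 w)) — i.e. a generalized confluence (Geach) condition.
G1: fails — sR²t but no w* with sRw* and tR²w*.
G2: holds.
G3: holds.
G4: fails — 4R²4 but no w with 4Rw and 4R²w.
Valid on: G2, G3.

G2, G3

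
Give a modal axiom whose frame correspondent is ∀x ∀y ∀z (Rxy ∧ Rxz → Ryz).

◇r → □◇r

The condition is the Euclidean property. The 5 schema ◇r → □◇r defines it.
Suppose ◇r→□◇r is valid. Take Rxy, Rxz and set V(r)={y}. Then ◇r at x, so □◇r at x, so ◇r at z, so some w with Rzw has r; w=y, i.e. Rzy. By symmetry of the argument, Ryz.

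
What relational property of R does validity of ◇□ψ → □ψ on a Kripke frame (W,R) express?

This is frame-equivalent to ◇ψ → □◇ψ (substitute ¬ψ for ψ and contrapose).
Suppose ◇ψ→□◇ψ is valid. Take Rxy, Rxz and set V(ψ)={y}. Then ◇ψ at x, so □◇ψ at x, so ◇ψ at z, so some w with Rzw has ψ; w=y, i.e. Rzy. By symmetry of the argument, Ryz.
Conversely, on a frame with the Euclidean property the schema holds at every world under every valuation.
So the correspondent is the Euclidean property.

The Euclidean property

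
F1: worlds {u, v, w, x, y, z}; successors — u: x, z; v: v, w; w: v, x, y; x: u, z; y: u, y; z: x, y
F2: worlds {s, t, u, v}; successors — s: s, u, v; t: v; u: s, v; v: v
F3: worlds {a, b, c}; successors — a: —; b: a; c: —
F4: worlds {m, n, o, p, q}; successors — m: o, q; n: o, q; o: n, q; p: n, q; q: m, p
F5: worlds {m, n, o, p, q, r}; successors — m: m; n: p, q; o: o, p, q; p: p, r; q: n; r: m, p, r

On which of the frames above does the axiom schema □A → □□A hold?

The schema corresponds to transitivity: ∀x ∀y ∀z (Rxy ∧ Ryz → Rxz).
F1: fails — Ruz and Rzy but not Ruy.
F2: fails — Rus and Rsu but not Ruu.
F3: holds.
F4: fails — Ron and Rno but not Roo.
F5: fails — Rop and Rpr but not Ror.
Valid on: F3.

F3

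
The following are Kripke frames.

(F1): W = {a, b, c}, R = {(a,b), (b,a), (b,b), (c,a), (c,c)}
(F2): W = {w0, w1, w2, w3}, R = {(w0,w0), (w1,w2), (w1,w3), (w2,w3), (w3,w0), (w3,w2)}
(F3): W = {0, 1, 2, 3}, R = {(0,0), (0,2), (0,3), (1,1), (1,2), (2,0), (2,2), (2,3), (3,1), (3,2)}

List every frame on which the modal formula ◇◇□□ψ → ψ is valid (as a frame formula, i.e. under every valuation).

This is the axiom for a generalized confluence (Geach) condition; its first-order frame correspondent is ∀x ∀y (xR²y → ∃w (yR²w ∧ x = w)).
(F1): fails — cR²a but no w with aR²w and c=w.
(F2): fails — w1R²w0 but no w with w0R²w and w1=w.
(F3): ✓.

(F3)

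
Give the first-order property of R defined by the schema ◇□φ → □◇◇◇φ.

This is a Sahlqvist (Geach-type) schema ◇^1□^1φ → □^1◇^3φ.
First-order correspondent: ∀x ∀y ∀z ((xRy ∧ xRz) → ∃w (yRw ∧ zR³w)).

∀x ∀y ∀z ((xRy ∧ xRz) → ∃w (yRw ∧ zR³w))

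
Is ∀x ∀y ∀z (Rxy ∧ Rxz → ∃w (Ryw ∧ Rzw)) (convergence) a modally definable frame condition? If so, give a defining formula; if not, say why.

This is a Sahlqvist condition; the .2 axiom ◇□r → □◇r defines it.
Suppose ◇□r→□◇r is valid. Take Rxy, Rxz and set V(r)={w : Ryw}. Then □r at y so ◇□r at x, so □◇r at x, so ◇r at z, giving w with Rzw and Ryw.

Yes, by ◇□r → □◇r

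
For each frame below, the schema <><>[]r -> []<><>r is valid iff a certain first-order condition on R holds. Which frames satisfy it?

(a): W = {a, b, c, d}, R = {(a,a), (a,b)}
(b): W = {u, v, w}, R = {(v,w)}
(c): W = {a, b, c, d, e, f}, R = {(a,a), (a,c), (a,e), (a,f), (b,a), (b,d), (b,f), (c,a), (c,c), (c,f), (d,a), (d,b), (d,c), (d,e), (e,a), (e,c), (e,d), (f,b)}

Frame correspondent (Sahlqvist): forall x forall y forall z ((x R^2 y & xRz) -> exists w (yRw & z R^2 w)) — i.e. a generalized confluence (Geach) condition.
(a): fails — aR²a, aRb but no w with aRw and bR²w.
(b): holds.
(c): fails — aR²f, aRf but no w with fRw and fR²w.
Valid on: (b).

(b)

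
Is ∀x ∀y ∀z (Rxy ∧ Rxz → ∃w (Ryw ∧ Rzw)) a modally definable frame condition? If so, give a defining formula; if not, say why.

Definable; ◇□r → □◇r defines it

Yes: it is convergence, defined by the .2 schema ◇□r → □◇r.
Suppose ◇□r→□◇r is valid. Take Rxy, Rxz and set V(r)={w : Ryw}. Then □r at y so ◇□r at x, so □◇r at x, so ◇r at z, giving w with Rzw and Ryw.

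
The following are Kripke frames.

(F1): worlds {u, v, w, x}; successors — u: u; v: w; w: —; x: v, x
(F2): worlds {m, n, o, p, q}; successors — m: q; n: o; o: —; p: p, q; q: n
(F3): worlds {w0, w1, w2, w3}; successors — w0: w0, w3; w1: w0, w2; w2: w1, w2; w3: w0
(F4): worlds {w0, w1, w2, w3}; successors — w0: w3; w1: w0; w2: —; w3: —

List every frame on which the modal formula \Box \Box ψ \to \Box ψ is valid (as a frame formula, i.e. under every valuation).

Frame correspondent (Sahlqvist): \forall x \forall y (Rxy \to \exists z (Rxz \wedge Rzy)) — i.e. density.
(F1): fails — Rvw but no z with Rvz and Rzw.
(F2): fails — Rno but no z with Rnz and Rzo.
(F3): condition met.
(F4): fails — Rw1w0 but no z with Rw1z and Rzw0.

(F3)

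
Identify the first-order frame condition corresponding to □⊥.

This is the Ver axiom.
Its frame correspondent is emptiness of R — ∀x ∀y ¬Rxy.

emptiness of R: ∀x ∀y ¬Rxy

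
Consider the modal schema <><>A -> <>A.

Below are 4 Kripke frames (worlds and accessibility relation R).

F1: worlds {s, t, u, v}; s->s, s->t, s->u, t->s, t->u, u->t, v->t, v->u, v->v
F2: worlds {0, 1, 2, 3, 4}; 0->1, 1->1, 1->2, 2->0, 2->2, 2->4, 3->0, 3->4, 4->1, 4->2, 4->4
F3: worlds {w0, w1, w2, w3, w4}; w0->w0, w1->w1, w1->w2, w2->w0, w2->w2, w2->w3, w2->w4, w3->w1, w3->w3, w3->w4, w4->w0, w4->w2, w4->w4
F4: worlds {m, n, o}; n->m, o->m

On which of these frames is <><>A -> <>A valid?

This is the axiom for a generalized confluence (Geach) condition; its first-order frame correspondent is forall x forall y (x R^2 y -> exists w (y = w & xRw)).
F1: fails — tR²t but no w with t=w and tRw.
F2: fails — 0R²2 but no w with 2=w and 0Rw.
F3: fails — w1R²w0 but no w with w0=w and w1Rw.
F4: ✓.
Valid on: F4.

F4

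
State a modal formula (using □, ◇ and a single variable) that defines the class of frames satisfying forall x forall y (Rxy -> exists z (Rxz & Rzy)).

□□s → □s

A defining formula is □□s → □s (the C4 axiom).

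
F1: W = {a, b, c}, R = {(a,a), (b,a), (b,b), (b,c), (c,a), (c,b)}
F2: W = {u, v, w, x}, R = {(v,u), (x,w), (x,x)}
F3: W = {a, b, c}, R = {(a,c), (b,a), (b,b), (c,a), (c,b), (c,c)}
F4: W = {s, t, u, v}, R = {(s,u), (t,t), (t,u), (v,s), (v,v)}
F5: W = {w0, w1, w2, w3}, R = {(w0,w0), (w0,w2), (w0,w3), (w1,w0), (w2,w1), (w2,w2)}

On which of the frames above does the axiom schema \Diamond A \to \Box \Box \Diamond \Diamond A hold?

F3

This is the axiom for a generalized confluence (Geach) condition; its first-order frame correspondent is \forall x \forall y \forall z ((xRy \wedge x R^2 z) \to \exists w (y = w \wedge z R^2 w)).
F1: fails — bRb, bR²a but no w with b=w and aR²w.
F2: fails — xRw, xR²w but no t with w=t and wR²t.
F3: ✓.
F4: fails — tRt, tR²u but no w with t=w and uR²w.
F5: fails — w0Rw0, w0R²w3 but no w with w0=w and w3R²w.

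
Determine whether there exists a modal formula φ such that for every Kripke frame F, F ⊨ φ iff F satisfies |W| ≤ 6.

Not definable by any modal formula

If a class were modally definable it would be closed under disjoint unions (Goldblatt–Thomason).
Any modal formula valid on each of 7 disjoint one-world frames is valid on their disjoint union (validity is preserved under disjoint unions). Each one-world frame has |W|=1≤6, but the union has |W|=7.
Hence having at most 6 worlds is not modally definable.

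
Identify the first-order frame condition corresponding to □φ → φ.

reflexivity: ∀x Rxx

Suppose □φ→φ is valid. At any x set V(φ)={w : Rxw}. Then □φ holds at x, so φ holds at x, i.e. Rxx.
Conversely, any frame satisfying ∀x Rxx validates the schema.
Frame condition: ∀x Rxx.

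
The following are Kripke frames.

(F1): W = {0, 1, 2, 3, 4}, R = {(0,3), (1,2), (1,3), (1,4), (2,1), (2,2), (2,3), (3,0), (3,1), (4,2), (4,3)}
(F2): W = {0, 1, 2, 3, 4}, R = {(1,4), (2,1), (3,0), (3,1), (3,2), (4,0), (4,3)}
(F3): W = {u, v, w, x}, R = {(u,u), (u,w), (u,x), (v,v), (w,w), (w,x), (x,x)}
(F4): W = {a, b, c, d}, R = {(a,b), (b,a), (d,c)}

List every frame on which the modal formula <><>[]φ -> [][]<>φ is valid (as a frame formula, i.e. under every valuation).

(F3), (F4)

This is the axiom for a generalized confluence (Geach) condition; its first-order frame correspondent is forall x forall y forall z ((x R^2 y & x R^2 z) -> exists w (yRw & zRw)).
(F1): fails — 1R²0, 1R²3 but no w with 0Rw and 3Rw.
(F2): fails — 1R²0, 1R²0 but no w with 0Rw and 0Rw.
(F3): condition met.
(F4): condition met.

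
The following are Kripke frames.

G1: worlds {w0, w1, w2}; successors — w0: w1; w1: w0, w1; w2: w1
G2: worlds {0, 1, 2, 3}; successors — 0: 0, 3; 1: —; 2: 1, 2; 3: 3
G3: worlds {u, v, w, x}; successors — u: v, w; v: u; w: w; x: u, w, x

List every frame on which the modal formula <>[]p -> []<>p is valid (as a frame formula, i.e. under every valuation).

This is the axiom for convergence; its first-order frame correspondent is forall x forall y forall z (Rxy & Rxz -> exists w (Ryw & Rzw)).
G1: holds.
G2: fails — R22 and R21 but 2 and 1 have no common successor.
G3: fails — Ruv and Ruw but v and w have no common successor.

G1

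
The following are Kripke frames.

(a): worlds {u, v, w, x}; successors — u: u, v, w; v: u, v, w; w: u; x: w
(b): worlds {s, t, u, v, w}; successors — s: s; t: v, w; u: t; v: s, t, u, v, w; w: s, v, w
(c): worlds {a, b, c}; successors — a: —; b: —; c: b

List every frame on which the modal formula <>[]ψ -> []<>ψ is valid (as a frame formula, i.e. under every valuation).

(a)

The schema corresponds to convergence: forall x forall y forall z (Rxy & Rxz -> exists w (Ryw & Rzw)).
(a): holds.
(b): fails — Rvw and Rvu but w and u have no common successor.
(c): fails — Rcb and Rcb but b and b have no common successor.
Valid on: (a).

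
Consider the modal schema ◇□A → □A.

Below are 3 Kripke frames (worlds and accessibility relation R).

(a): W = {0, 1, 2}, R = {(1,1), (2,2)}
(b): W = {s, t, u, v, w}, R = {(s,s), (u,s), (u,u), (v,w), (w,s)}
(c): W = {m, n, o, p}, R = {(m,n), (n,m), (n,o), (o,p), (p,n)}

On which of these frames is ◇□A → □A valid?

This is the axiom for a generalized confluence (Geach) condition; its first-order frame correspondent is ∀x ∀y ∀z ((xRy ∧ xRz) → ∃w (yRw ∧ z = w)).
(a): satisfies the condition.
(b): fails — uRs, uRu but no w* with sRw* and u=w*.
(c): fails — mRn, mRn but no w with nRw and n=w.

(a)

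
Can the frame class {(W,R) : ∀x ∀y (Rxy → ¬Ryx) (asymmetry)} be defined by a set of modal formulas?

If a class were modally definable it would be closed under surjective bounded morphisms (Goldblatt–Thomason).
The 3-cycle (worlds s,t,u with s→t→u→s) is asymmetric. Mapping every world to a single reflexive point • is a surjective bounded morphism, and the reflexive point is not asymmetric (R•• but asymmetry requires ¬R••).
So no modal formula (or set of formulas) defines exactly the asymmetric frames.

No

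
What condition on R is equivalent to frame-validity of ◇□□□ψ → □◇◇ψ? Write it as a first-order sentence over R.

∀x ∀y ∀z ((xRy ∧ xRz) → ∃w (yR³w ∧ zR²w))

This is a Sahlqvist (Geach-type) schema ◇^1□^3ψ → □^1◇^2ψ.
First-order correspondent: ∀x ∀y ∀z ((xRy ∧ xRz) → ∃w (yR³w ∧ zR²w)).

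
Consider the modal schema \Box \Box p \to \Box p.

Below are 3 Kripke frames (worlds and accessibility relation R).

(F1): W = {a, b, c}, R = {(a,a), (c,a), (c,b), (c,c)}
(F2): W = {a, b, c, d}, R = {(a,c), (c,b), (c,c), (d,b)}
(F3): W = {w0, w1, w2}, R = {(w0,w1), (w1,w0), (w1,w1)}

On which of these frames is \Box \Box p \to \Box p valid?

(F1), (F3)

This is the axiom for density; its first-order frame correspondent is \forall x \forall y (Rxy \to \exists z (Rxz \wedge Rzy)).
(F1): satisfies the condition.
(F2): fails — Rdb but no z with Rdz and Rzb.
(F3): satisfies the condition.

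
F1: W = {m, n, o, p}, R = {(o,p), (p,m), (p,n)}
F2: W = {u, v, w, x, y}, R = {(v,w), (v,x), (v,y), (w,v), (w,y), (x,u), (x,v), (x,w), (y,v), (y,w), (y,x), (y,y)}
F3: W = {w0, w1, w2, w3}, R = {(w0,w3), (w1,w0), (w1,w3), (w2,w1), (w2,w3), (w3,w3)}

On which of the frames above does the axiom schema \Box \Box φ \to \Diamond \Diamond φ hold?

F3

Frame correspondent (Sahlqvist): \forall x \exists w (x R^2 w \wedge x R^2 w) — i.e. a generalized confluence (Geach) condition.
F1: fails — at m but no w with mR²w and mR²w.
F2: fails — at u but no t with uR²t and uR²t.
F3: holds.
Valid on: F3.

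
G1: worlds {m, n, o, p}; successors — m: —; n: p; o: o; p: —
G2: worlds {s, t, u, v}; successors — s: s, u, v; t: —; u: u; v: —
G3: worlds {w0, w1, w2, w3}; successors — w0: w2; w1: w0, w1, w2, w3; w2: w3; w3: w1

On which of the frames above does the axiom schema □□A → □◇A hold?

G3

This is the axiom for a generalized confluence (Geach) condition; its first-order frame correspondent is ∀x ∀z (xRz → ∃w (xR²w ∧ zRw)).
G1: fails — nRp but no w with nR²w and pRw.
G2: fails — sRv but no w with sR²w and vRw.
G3: condition met.
Valid on: G3.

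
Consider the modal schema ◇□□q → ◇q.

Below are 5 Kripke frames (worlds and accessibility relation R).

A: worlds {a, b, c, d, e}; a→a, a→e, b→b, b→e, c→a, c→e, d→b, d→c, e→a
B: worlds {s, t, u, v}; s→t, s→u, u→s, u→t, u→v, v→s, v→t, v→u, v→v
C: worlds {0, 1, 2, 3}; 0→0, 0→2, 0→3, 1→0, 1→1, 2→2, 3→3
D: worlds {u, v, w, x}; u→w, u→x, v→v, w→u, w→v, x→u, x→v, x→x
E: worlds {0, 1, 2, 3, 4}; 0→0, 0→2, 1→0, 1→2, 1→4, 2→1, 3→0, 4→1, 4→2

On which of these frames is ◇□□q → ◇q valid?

C, D, E

The schema corresponds to a generalized confluence (Geach) condition: ∀x ∀y (xRy → ∃w (yR²w ∧ xRw)).
A: fails — dRc but no w with cR²w and dRw.
B: fails — sRt but no w with tR²w and sRw.
C: ✓.
D: ✓.
E: ✓.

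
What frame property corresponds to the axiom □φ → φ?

reflexivity: ∀x Rxx

Suppose □φ→φ is valid. At any x set V(φ)={w : Rxw}. Then □φ holds at x, so φ holds at x, i.e. Rxx.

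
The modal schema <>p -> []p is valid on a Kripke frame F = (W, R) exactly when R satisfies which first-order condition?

Partial functionality

Suppose ◇p→□p is valid. Take Rxy, Rxz and set V(p)={y}. Then ◇p at x, so □p at x, so p at z, i.e. z=y.
Conversely, on a frame with partial functionality the schema holds at every world under every valuation.
Frame condition: forall x forall y forall z (Rxy & Rxz -> y = z).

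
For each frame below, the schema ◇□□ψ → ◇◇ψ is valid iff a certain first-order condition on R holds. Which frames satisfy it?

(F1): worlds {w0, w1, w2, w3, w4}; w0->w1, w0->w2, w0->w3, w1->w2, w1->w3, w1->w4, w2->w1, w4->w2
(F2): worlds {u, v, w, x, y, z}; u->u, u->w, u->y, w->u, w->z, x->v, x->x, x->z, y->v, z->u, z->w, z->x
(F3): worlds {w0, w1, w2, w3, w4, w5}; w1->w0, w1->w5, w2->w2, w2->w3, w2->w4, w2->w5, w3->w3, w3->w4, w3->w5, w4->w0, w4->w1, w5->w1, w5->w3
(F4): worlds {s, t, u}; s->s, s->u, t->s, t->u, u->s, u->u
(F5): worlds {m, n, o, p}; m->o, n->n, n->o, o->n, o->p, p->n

The schema corresponds to a generalized confluence (Geach) condition: ∀x ∀y (xRy → ∃w (yR²w ∧ xR²w)).
(F1): fails — w0Rw3 but no w with w3R²w and w0R²w.
(F2): fails — uRy but no t with yR²t and uR²t.
(F3): fails — w1Rw0 but no w with w0R²w and w1R²w.
(F4): satisfies the condition.
(F5): satisfies the condition.

(F4), (F5)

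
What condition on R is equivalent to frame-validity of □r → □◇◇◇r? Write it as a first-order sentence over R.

∀x ∀z (xRz → ∃w (xRw ∧ zR³w))

This is a Sahlqvist (Geach-type) schema ◇^0□^1r → □^1◇^3r.
Minimal-valuation argument: fix x; take any y with xR^0y and any z with xR^1z. Set V(r) to the set of worlds R-reachable from y in exactly 1 step. Then □^1r holds at y, so the antecedent holds at x; validity forces ◇^3r at z, giving a w with zR^3w and yR^1w.
First-order correspondent: ∀x ∀z (xRz → ∃w (xRw ∧ zR³w)).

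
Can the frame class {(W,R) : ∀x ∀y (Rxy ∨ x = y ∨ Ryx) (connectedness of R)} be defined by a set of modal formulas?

No

If a class were modally definable it would be closed under disjoint unions (Goldblatt–Thomason).
Take 4 disjoint single-world reflexive frames: each is trivially connected, but their disjoint union has 4 worlds with no edge between distinct components, so it is not connected.
So the class is not modally definable.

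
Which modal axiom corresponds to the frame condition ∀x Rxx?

This is reflexivity; the standard corresponding axiom is T: □ψ → ψ.
Suppose □ψ→ψ is valid. At any x set V(ψ)={w : Rxw}. Then □ψ holds at x, so ψ holds at x, i.e. Rxx.

□ψ → ψ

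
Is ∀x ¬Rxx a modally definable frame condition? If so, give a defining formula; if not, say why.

No

Any modally definable frame class is closed under surjective bounded morphisms.
The 3-cycle (worlds s,t,u with s→t→u→s) is irreflexive, and the map sending every world to a single reflexive point • is a surjective bounded morphism (forth: every edge maps to (•,•); back: every world has a successor). So any modal formula valid on the 3-cycle is also valid on the reflexive point, which is not irreflexive.
So the class is not modally definable.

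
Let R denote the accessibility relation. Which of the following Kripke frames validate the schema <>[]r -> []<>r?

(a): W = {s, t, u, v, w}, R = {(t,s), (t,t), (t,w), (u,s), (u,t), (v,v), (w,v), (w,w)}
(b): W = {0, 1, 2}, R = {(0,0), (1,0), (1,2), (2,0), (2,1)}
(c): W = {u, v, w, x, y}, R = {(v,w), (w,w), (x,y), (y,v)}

This is the axiom for convergence; its first-order frame correspondent is forall x forall y forall z (Rxy & Rxz -> exists w (Ryw & Rzw)).
(a): fails — Rts and Rts but s and s have no common successor.
(b): satisfies the condition.
(c): satisfies the condition.

(b), (c)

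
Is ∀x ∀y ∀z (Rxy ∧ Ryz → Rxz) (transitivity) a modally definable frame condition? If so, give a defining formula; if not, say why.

Yes, by □p → □□p

This is a Sahlqvist condition; the 4 axiom □p → □□p defines it.
Suppose □p→□□p is valid. Take Rxy, Ryz and set V(p)={w : Rxw}. Then □p at x, so □□p at x, so □p at y, so p at z, i.e. Rxz.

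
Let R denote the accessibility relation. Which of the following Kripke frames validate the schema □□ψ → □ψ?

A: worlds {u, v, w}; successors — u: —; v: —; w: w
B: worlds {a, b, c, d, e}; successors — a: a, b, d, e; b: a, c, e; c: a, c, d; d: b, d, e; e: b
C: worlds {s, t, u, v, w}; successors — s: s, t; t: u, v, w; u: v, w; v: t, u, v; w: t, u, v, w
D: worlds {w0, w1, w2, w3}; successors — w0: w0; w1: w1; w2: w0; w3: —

This is the axiom for density; its first-order frame correspondent is ∀x ∀y (Rxy → ∃z (Rxz ∧ Rzy)).
A: satisfies the condition.
B: fails — Reb but no z with Rez and Rzb.
C: satisfies the condition.
D: satisfies the condition.

A, C, D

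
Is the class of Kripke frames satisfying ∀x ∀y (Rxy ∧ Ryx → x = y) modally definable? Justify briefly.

Not modally definable

If a class were modally definable it would be closed under surjective bounded morphisms (Goldblatt–Thomason).
The 4-cycle (worlds w0,w1,w2,w3 with w0→w1→w2→w3→w0) is antisymmetric. Sending even-indexed worlds to • and odd-indexed worlds to ∘ is a surjective bounded morphism onto the two-world frame with •↔∘, which is not antisymmetric.
Hence antisymmetry is not modally definable.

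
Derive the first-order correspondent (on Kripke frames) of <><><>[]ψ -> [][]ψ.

forall x forall y forall z ((x R^3 y & x R^2 z) -> exists w (yRw & z = w))

This is a Sahlqvist (Geach-type) schema ◇^3□^1ψ → □^2◇^0ψ.
Minimal-valuation argument: fix x; take any y with xR^3y and any z with xR^2z. Set V(ψ) to the set of worlds R-reachable from y in exactly 1 step. Then □^1ψ holds at y, so the antecedent holds at x; validity forces ◇^0ψ at z, giving a w with zR^0w and yR^1w.
First-order correspondent: forall x forall y forall z ((x R^3 y & x R^2 z) -> exists w (yRw & z = w)).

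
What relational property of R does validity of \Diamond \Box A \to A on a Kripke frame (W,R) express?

symmetry

Replacing A by ¬A and contraposing gives the equivalent schema A → □◇A.
Suppose A→□◇A is valid. Take Rxy and set V(A)={x}. Then A at x, so □◇A at x, so ◇A at y, so some z with Ryz has A; z=x, i.e. Ryx.
Conversely, on a frame with symmetry the schema holds at every world under every valuation.
So the correspondent is symmetry.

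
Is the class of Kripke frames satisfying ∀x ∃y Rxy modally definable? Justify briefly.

This is a Sahlqvist condition; the D axiom □p → ◇p defines it.

Yes — defined by □p → ◇p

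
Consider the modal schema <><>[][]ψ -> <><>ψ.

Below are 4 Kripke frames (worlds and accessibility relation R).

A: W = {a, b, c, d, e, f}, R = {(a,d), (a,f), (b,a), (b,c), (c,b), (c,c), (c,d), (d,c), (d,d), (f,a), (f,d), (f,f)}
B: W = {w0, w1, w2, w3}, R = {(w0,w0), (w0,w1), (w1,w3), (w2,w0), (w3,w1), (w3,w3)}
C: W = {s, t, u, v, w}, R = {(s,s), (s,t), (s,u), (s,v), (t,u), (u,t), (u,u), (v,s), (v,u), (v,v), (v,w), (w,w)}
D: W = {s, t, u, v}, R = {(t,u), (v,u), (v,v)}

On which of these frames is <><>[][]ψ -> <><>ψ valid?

The schema corresponds to a generalized confluence (Geach) condition: forall x forall y (x R^2 y -> exists w (y R^2 w & x R^2 w)).
A: ✓.
B: ✓.
C: ✓.
D: fails — vR²u but no w with uR²w and vR²w.
Valid on: A, B, C.

A, B, C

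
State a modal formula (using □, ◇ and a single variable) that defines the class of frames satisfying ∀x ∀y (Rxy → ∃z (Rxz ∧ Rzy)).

□□ψ → □ψ

A defining formula is □□ψ → □ψ (the C4 axiom).
Suppose □□ψ→□ψ is valid. Take Rxy and set V(ψ)={w : xR²w}. Then □□ψ at x, so □ψ at x, so ψ at y, i.e. ∃z(Rxz∧Rzy).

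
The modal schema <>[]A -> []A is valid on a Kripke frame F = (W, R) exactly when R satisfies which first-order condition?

This is a form of the 5 axiom.
It corresponds to the Euclidean property: forall x forall y forall z (Rxy & Rxz -> Ryz).

the Euclidean property: forall x forall y forall z (Rxy & Rxz -> Ryz)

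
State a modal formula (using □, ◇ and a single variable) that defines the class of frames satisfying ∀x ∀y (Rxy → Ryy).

A defining formula is □(□q → q) (the T□ axiom).
Suppose □(□q→q) is valid. Take Rxy and set V(q)={w : Ryw}. Then at y, □q holds; since □(□q→q) at x, □q→q at y, so q at y, i.e. Ryy.

□(□q → q)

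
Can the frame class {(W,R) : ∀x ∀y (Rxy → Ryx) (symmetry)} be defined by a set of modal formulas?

Yes: it is symmetry, defined by the B schema q → □◇q.

Yes — defined by q → □◇q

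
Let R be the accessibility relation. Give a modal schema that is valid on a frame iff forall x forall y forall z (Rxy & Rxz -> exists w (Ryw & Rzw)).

◇□q → □◇q

A defining formula is ◇□q → □◇q (the .2 axiom).
Suppose ◇□q→□◇q is valid. Take Rxy, Rxz and set V(q)={w : Ryw}. Then □q at y so ◇□q at x, so □◇q at x, so ◇q at z, giving w with Rzw and Ryw.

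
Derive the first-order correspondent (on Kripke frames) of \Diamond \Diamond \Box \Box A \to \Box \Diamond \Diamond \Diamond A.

\forall x \forall y \forall z ((x R^2 y \wedge xRz) \to \exists w (y R^2 w \wedge z R^3 w))

This is a Sahlqvist (Geach-type) schema ◇^2□^2A → □^1◇^3A.
Minimal-valuation argument: fix x; take any y with xR^2y and any z with xR^1z. Set V(A) to the set of worlds R-reachable from y in exactly 2 steps. Then □^2A holds at y, so the antecedent holds at x; validity forces ◇^3A at z, giving a w with zR^3w and yR^2w.
First-order correspondent: \forall x \forall y \forall z ((x R^2 y \wedge xRz) \to \exists w (y R^2 w \wedge z R^3 w)).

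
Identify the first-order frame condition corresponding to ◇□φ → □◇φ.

convergence: ∀x ∀y ∀z (Rxy ∧ Rxz → ∃w (Ryw ∧ Rzw))

This is the .2 axiom.
It corresponds to convergence: ∀x ∀y ∀z (Rxy ∧ Rxz → ∃w (Ryw ∧ Rzw)).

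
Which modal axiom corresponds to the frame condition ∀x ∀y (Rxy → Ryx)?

This is symmetry; the standard corresponding axiom is B: s → □◇s.
Suppose s→□◇s is valid. Take Rxy and set V(s)={x}. Then s at x, so □◇s at x, so ◇s at y, so some z with Ryz has s; z=x, i.e. Ryx.

s → □◇s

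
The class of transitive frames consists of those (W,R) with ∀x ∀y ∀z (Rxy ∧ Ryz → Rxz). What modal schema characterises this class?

□s → □□s

A defining formula is □s → □□s (the 4 axiom).
Suppose □s→□□s is valid. Take Rxy, Ryz and set V(s)={w : Rxw}. Then □s at x, so □□s at x, so □s at y, so s at z, i.e. Rxz.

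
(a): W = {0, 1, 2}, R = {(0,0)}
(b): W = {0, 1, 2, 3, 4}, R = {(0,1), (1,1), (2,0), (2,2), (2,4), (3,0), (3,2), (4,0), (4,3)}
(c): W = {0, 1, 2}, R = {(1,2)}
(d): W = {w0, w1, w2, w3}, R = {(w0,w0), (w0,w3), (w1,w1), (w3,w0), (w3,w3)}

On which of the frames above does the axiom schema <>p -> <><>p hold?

(a), (d)

This is the axiom for a generalized confluence (Geach) condition; its first-order frame correspondent is forall x forall y (xRy -> exists w (y = w & x R^2 w)).
(a): holds.
(b): fails — 4R3 but no w with 3=w and 4R²w.
(c): fails — 1R2 but no w with 2=w and 1R²w.
(d): holds.
Valid on: (a), (d).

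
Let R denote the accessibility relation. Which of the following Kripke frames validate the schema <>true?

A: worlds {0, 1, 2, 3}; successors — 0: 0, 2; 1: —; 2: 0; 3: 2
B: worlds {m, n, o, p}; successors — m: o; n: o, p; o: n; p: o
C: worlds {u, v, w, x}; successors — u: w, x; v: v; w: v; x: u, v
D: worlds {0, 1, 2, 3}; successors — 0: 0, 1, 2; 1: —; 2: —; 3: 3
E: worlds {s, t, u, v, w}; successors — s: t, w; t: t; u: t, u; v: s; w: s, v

B, C, E

The schema corresponds to seriality: forall x exists y Rxy.
A: fails — world 1 has no successor.
B: ✓.
C: ✓.
D: fails — world 1 has no successor.
E: ✓.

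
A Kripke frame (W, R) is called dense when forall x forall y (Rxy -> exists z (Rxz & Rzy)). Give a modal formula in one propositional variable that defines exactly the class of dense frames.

A defining formula is □□p → □p (the C4 axiom).
Suppose □□p→□p is valid. Take Rxy and set V(p)={w : xR²w}. Then □□p at x, so □p at x, so p at y, i.e. ∃z(Rxz∧Rzy).

□□p → □p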